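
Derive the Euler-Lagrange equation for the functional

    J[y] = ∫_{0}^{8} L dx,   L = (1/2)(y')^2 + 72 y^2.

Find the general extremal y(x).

The Lagrangian is L = (1/2)(y')^2 + 72 y^2.
∂L/∂y = 144y.
∂L/∂y' = y'.
The Euler-Lagrange equation d/dx(∂L/∂y') − ∂L/∂y = 0 becomes:
    y'' - 144 y = 0
General solution: y(x) = A e^(12x) + B e^(-12x), where A and B are arbitrary constants fixed by the endpoint conditions.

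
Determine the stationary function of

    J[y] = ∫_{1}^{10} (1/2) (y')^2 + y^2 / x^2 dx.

The Lagrangian is L = (1/2) (y')^2 + y^2 / x^2.
Compute ∂L/∂y = 2y/x^2, ∂L/∂y' = y'.
The Euler-Lagrange equation d/dx(∂L/∂y') − ∂L/∂y = 0 reduces to
    y'' − 2/x^2 · y = 0  (x > 0).
Its general solution is
    y(x) = A x^2 + B / x,
with A, B fixed by the endpoint conditions.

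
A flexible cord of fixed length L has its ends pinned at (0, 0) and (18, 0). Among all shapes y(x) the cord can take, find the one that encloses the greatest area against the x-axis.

Set up the augmented Lagrangian using a multiplier λ for the length constraint:
    F(y, y') = y − λ sqrt(1 + y'^2).
F has no explicit x dependence, so the Beltrami identity yields a first integral
    F − y' ∂F/∂y' = C.
Compute ∂F/∂y' = −λ y' / sqrt(1 + y'^2). Then
    y − λ sqrt(1 + y'^2) + λ y'^2 / sqrt(1 + y'^2) = C
    ⇒  y − λ / sqrt(1 + y'^2) = C.
Solving for y' and integrating gives
    (x − a)^2 + (y − b)^2 = λ^2,
a circular arc of radius λ. The constants a, b are determined by the endpoint conditions y(0) = y(18) = 0, and λ is fixed implicitly by the length constraint
    ∫_{0}^{18} sqrt(1 + y'^2) dx = L.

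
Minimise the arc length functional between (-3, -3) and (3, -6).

Arc-length functional: J[y] = ∫ sqrt(1 + (y')^2) dx.
Lagrangian L = sqrt(1 + (y')^2) has no explicit y dependence, so ∂L/∂y = 0 and the Euler-Lagrange equation gives
    d/dx( y' / sqrt(1 + (y')^2) ) = 0  ⇒  y' / sqrt(1 + (y')^2) = const.
Hence y' is constant, so y(x) is affine.
Fitting the endpoints (-3, -3) and (3, -6):
    slope m = ((-6) − (-3)) / (3 − (-3)) = -1/2,
    intercept c = (-3) − m·(-3) = -9/2.
Extremal: y(x) = (-1/2) x - 9/2.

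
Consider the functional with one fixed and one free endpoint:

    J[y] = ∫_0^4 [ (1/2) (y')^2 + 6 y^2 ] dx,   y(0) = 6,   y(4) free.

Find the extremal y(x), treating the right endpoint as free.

The Lagrangian L = (1/2) (y')^2 + 6 y^2 gives
    ∂L/∂y = 12 y,   ∂L/∂y' = y'.
Euler-Lagrange: y'' − 12 y = 0.
With k = sqrt(12), the general solution is
    y(x) = A cosh(sqrt(12) x) + B sinh(sqrt(12) x).
Fixed left endpoint y(0) = 6 ⇒ A = 6.
The right endpoint x = 4 is free, so the natural (transversality) condition is ∂L/∂y' |_{x=4} = 0, i.e. y'(4) = 0.
Compute y'(x) = A k sinh(k x) + B k cosh(k x), so
    y'(4) = A k sinh(k·4) + B k cosh(k·4) = 0
    ⇒ B = −A tanh(k·4) = − 6 tanh(sqrt(12)·4).
Therefore the extremal is
    y(x) = 6 cosh(sqrt(12) x) − 6 tanh(sqrt(12)·4) sinh(sqrt(12) x).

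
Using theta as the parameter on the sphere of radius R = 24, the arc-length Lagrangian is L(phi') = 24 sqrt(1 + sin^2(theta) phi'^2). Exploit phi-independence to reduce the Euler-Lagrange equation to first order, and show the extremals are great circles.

On the sphere of radius R = 24 with spherical coordinates (θ, φ), the induced metric is
    ds^2 = 576(dθ^2 + sin^2(θ) dφ^2).
Parameterise by θ; the arc-length functional is
    J[φ] = ∫ 24 sqrt(1 + sin^2(θ) (dφ/dθ)^2) dθ,
so L = 24 sqrt(1 + sin^2(θ) φ'^2). Compute
    ∂L/∂φ = 0  (L has no explicit φ dependence),
    ∂L/∂φ' = 24 sin^2(θ) φ' / sqrt(1 + sin^2(θ) φ'^2).
Since ∂L/∂φ = 0, the Euler-Lagrange equation
    d/dθ(∂L/∂φ') − ∂L/∂φ = 0
reduces to d/dθ(∂L/∂φ') = 0, i.e. the momentum conjugate to φ is conserved:
    24 sin^2(θ) φ' / sqrt(1 + sin^2(θ) φ'^2) = C.
The overall factor of 24 is constant, so dividing through gives Clairaut's relation sin^2(θ) φ' / sqrt(1 + sin^2(θ) φ'^2) = C' (with C' = C/24). Solving for φ' and integrating gives the great-circle family
    cot(θ) = A cos(φ − φ_0),
i.e. the intersection of the sphere with a plane through the origin. The two constants A and φ_0 (equivalently C and one phase) are fixed by the two endpoint conditions.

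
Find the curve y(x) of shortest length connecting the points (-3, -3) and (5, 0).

Arc-length functional: J[y] = ∫ sqrt(1 + (y')^2) dx.
Lagrangian L = sqrt(1 + (y')^2) has no explicit y dependence, so ∂L/∂y = 0 and the Euler-Lagrange equation gives
    d/dx( y' / sqrt(1 + (y')^2) ) = 0  ⇒  y' / sqrt(1 + (y')^2) = const.
Hence y' is constant, so y(x) is affine.
Fitting the endpoints (-3, -3) and (5, 0):
    slope m = (0 − (-3)) / (5 − (-3)) = 3/8,
    intercept c = (-3) − m·(-3) = -15/8.
Extremal: y(x) = (3/8) x - 15/8.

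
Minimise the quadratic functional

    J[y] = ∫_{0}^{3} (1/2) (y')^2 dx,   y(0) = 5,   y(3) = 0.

The Lagrangian is L = (1/2) (y')^2.
Compute ∂L/∂y = 0, ∂L/∂y' = y'.
The Euler-Lagrange equation d/dx(∂L/∂y') − ∂L/∂y = 0 reduces to
    y'' = 0.
Its general solution is
    y(x) = A x + B,
with A, B fixed by the endpoint conditions.
Applying the endpoint conditions y(0) = 5 and y(3) = 0: solve A·0 + B = 5 and A·3 + B = 0. Subtracting gives A(3 − 0) = 0 − 5, so A = -5/3, and B = 5 − A·0 = 5. Therefore
    y(x) = (-5/3) x + 5.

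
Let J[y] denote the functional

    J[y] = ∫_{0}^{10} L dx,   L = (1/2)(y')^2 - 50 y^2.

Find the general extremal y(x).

The Lagrangian is L = (1/2)(y')^2 - 50 y^2.
∂L/∂y = -100y.
∂L/∂y' = y'.
The Euler-Lagrange equation d/dx(∂L/∂y') − ∂L/∂y = 0 becomes:
    y'' + 100 y = 0
General solution: y(x) = A sin(10x) + B cos(10x), where A and B are arbitrary constants fixed by the endpoint conditions.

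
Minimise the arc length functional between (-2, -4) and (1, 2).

Arc-length functional: J[y] = ∫ sqrt(1 + (y')^2) dx.
Lagrangian L = sqrt(1 + (y')^2) has no explicit y dependence, so ∂L/∂y = 0 and the Euler-Lagrange equation gives
    d/dx( y' / sqrt(1 + (y')^2) ) = 0  ⇒  y' / sqrt(1 + (y')^2) = const.
Hence y' is constant, so y(x) is affine.
Fitting the endpoints (-2, -4) and (1, 2):
    slope m = (2 − (-4)) / (1 − (-2)) = 2,
    intercept c = (-4) − m·(-2) = 0.
Extremal: y(x) = 2 x.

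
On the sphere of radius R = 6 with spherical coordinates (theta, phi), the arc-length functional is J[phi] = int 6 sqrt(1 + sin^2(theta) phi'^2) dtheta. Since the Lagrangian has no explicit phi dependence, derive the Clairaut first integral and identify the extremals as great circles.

On the sphere of radius R = 6 with spherical coordinates (θ, φ), the induced metric is
    ds^2 = 36(dθ^2 + sin^2(θ) dφ^2).
Parameterise by θ; the arc-length functional is
    J[φ] = ∫ 6 sqrt(1 + sin^2(θ) (dφ/dθ)^2) dθ,
so L = 6 sqrt(1 + sin^2(θ) φ'^2). Compute
    ∂L/∂φ = 0  (L has no explicit φ dependence),
    ∂L/∂φ' = 6 sin^2(θ) φ' / sqrt(1 + sin^2(θ) φ'^2).
Since ∂L/∂φ = 0, the Euler-Lagrange equation
    d/dθ(∂L/∂φ') − ∂L/∂φ = 0
reduces to d/dθ(∂L/∂φ') = 0, i.e. the momentum conjugate to φ is conserved:
    6 sin^2(θ) φ' / sqrt(1 + sin^2(θ) φ'^2) = C.
The overall factor of 6 is constant, so dividing through gives Clairaut's relation sin^2(θ) φ' / sqrt(1 + sin^2(θ) φ'^2) = C' (with C' = C/6). Solving for φ' and integrating gives the great-circle family
    cot(θ) = A cos(φ − φ_0),
i.e. the intersection of the sphere with a plane through the origin. The two constants A and φ_0 (equivalently C and one phase) are fixed by the two endpoint conditions.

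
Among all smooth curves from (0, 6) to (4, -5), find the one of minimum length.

Arc-length functional: J[y] = ∫ sqrt(1 + (y')^2) dx.
Lagrangian L = sqrt(1 + (y')^2) has no explicit y dependence, so ∂L/∂y = 0 and the Euler-Lagrange equation gives
    d/dx( y' / sqrt(1 + (y')^2) ) = 0  ⇒  y' / sqrt(1 + (y')^2) = const.
Hence y' is constant, so y(x) is affine.
Fitting the endpoints (0, 6) and (4, -5):
    slope m = ((-5) − 6) / (4 − 0) = -11/4,
    intercept c = 6 − m·0 = 6.
Extremal: y(x) = (-11/4) x + 6.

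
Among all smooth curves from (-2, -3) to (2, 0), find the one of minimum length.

Arc-length functional: J[y] = ∫ sqrt(1 + (y')^2) dx.
Lagrangian L = sqrt(1 + (y')^2) has no explicit y dependence, so ∂L/∂y = 0 and the Euler-Lagrange equation gives
    d/dx( y' / sqrt(1 + (y')^2) ) = 0  ⇒  y' / sqrt(1 + (y')^2) = const.
Hence y' is constant, so y(x) is affine.
Fitting the endpoints (-2, -3) and (2, 0):
    slope m = (0 − (-3)) / (2 − (-2)) = 3/4,
    intercept c = (-3) − m·(-2) = -3/2.
Extremal: y(x) = (3/4) x - 3/2.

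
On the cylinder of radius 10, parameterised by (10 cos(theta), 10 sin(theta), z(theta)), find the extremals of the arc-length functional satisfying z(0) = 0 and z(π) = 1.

Parameterise the cylinder of radius R = 10 as
    r(θ) = (10 cos θ, 10 sin θ, z(θ)).
The arc-length element is
    ds = sqrt(100 + (dz/dθ)^2) dθ,
so the Lagrangian is L = sqrt(100 + z'^2).
L depends on z' only, not on z or θ, so ∂L/∂z = 0 and
    ∂L/∂z' = z' / sqrt(100 + z'^2).
The Euler-Lagrange equation gives
    d/dθ( z' / sqrt(100 + z'^2) ) = 0,
so z' is constant. Integrating once:
    z(θ) = a θ + b,
a helix on the cylinder (a straight line when the cylinder is unrolled). The constants a, b are determined by the endpoint conditions.
With endpoint conditions z(0) = 0 and z(π) = 1: from z(0) = b we get b = 0, and a·π + 0 = 1 gives a = 1/π, so
    z(θ) = (1/π) θ.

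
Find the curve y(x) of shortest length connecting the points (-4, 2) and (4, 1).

Arc-length functional: J[y] = ∫ sqrt(1 + (y')^2) dx.
Lagrangian L = sqrt(1 + (y')^2) has no explicit y dependence, so ∂L/∂y = 0 and the Euler-Lagrange equation gives
    d/dx( y' / sqrt(1 + (y')^2) ) = 0  ⇒  y' / sqrt(1 + (y')^2) = const.
Hence y' is constant, so y(x) is affine.
Fitting the endpoints (-4, 2) and (4, 1):
    slope m = (1 − 2) / (4 − (-4)) = -1/8,
    intercept c = 2 − m·(-4) = 3/2.
Extremal: y(x) = (-1/8) x + 3/2.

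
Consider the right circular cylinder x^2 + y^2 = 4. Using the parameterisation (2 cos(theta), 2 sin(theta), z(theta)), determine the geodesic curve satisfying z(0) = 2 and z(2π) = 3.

Parameterise the cylinder of radius R = 2 as
    r(θ) = (2 cos θ, 2 sin θ, z(θ)).
The arc-length element is
    ds = sqrt(4 + (dz/dθ)^2) dθ,
so the Lagrangian is L = sqrt(4 + z'^2).
L depends on z' only, not on z or θ, so ∂L/∂z = 0 and
    ∂L/∂z' = z' / sqrt(4 + z'^2).
The Euler-Lagrange equation gives
    d/dθ( z' / sqrt(4 + z'^2) ) = 0,
so z' is constant. Integrating once:
    z(θ) = a θ + b,
a helix on the cylinder (a straight line when the cylinder is unrolled). The constants a, b are determined by the endpoint conditions.
With endpoint conditions z(0) = 2 and z(2π) = 3: from z(0) = b we get b = 2, and a·2π + 2 = 3 gives a = 1/(2π), so
    z(θ) = (1/(2π)) θ + 2.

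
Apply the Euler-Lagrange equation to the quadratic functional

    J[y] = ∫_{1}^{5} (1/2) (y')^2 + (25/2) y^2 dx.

The Lagrangian is L = (1/2) (y')^2 + (25/2) y^2.
Compute ∂L/∂y = 25y, ∂L/∂y' = y'.
The Euler-Lagrange equation d/dx(∂L/∂y') − ∂L/∂y = 0 reduces to
    y'' − 25 y = 0.
Its general solution is
    y(x) = A e^(5x) + B e^(−5x),
with A, B fixed by the endpoint conditions.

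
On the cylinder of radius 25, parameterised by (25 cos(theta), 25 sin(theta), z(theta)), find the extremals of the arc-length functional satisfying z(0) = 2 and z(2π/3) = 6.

Parameterise the cylinder of radius R = 25 as
    r(θ) = (25 cos θ, 25 sin θ, z(θ)).
The arc-length element is
    ds = sqrt(625 + (dz/dθ)^2) dθ,
so the Lagrangian is L = sqrt(625 + z'^2).
L depends on z' only, not on z or θ, so ∂L/∂z = 0 and
    ∂L/∂z' = z' / sqrt(625 + z'^2).
The Euler-Lagrange equation gives
    d/dθ( z' / sqrt(625 + z'^2) ) = 0,
so z' is constant. Integrating once:
    z(θ) = a θ + b,
a helix on the cylinder (a straight line when the cylinder is unrolled). The constants a, b are determined by the endpoint conditions.
With endpoint conditions z(0) = 2 and z(2π/3) = 6: from z(0) = b we get b = 2, and a·2π/3 + 2 = 6 gives a = 6/π, so
    z(θ) = (6/π) θ + 2.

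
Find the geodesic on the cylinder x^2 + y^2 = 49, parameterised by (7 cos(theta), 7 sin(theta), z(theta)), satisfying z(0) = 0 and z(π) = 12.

Parameterise the cylinder of radius R = 7 as
    r(θ) = (7 cos θ, 7 sin θ, z(θ)).
The arc-length element is
    ds = sqrt(49 + (dz/dθ)^2) dθ,
so the Lagrangian is L = sqrt(49 + z'^2).
L depends on z' only, not on z or θ, so ∂L/∂z = 0 and
    ∂L/∂z' = z' / sqrt(49 + z'^2).
The Euler-Lagrange equation gives
    d/dθ( z' / sqrt(49 + z'^2) ) = 0,
so z' is constant. Integrating once:
    z(θ) = a θ + b,
a helix on the cylinder (a straight line when the cylinder is unrolled). The constants a, b are determined by the endpoint conditions.
With endpoint conditions z(0) = 0 and z(π) = 12: from z(0) = b we get b = 0, and a·π + 0 = 12 gives a = 12/π, so
    z(θ) = (12/π) θ.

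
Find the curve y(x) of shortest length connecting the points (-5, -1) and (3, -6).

Arc-length functional: J[y] = ∫ sqrt(1 + (y')^2) dx.
Lagrangian L = sqrt(1 + (y')^2) has no explicit y dependence, so ∂L/∂y = 0 and the Euler-Lagrange equation gives
    d/dx( y' / sqrt(1 + (y')^2) ) = 0  ⇒  y' / sqrt(1 + (y')^2) = const.
Hence y' is constant, so y(x) is affine.
Fitting the endpoints (-5, -1) and (3, -6):
    slope m = ((-6) − (-1)) / (3 − (-5)) = -5/8,
    intercept c = (-1) − m·(-5) = -33/8.
Extremal: y(x) = (-5/8) x - 33/8.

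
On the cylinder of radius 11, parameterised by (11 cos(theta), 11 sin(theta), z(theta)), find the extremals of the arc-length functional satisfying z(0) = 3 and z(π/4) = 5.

Parameterise the cylinder of radius R = 11 as
    r(θ) = (11 cos θ, 11 sin θ, z(θ)).
The arc-length element is
    ds = sqrt(121 + (dz/dθ)^2) dθ,
so the Lagrangian is L = sqrt(121 + z'^2).
L depends on z' only, not on z or θ, so ∂L/∂z = 0 and
    ∂L/∂z' = z' / sqrt(121 + z'^2).
The Euler-Lagrange equation gives
    d/dθ( z' / sqrt(121 + z'^2) ) = 0,
so z' is constant. Integrating once:
    z(θ) = a θ + b,
a helix on the cylinder (a straight line when the cylinder is unrolled). The constants a, b are determined by the endpoint conditions.
With endpoint conditions z(0) = 3 and z(π/4) = 5: from z(0) = b we get b = 3, and a·π/4 + 3 = 5 gives a = 8/π, so
    z(θ) = (8/π) θ + 3.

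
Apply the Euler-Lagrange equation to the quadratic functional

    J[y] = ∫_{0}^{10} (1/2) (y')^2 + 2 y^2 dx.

The Lagrangian is L = (1/2) (y')^2 + 2 y^2.
Compute ∂L/∂y = 4y, ∂L/∂y' = y'.
The Euler-Lagrange equation d/dx(∂L/∂y') − ∂L/∂y = 0 reduces to
    y'' − 4 y = 0.
Its general solution is
    y(x) = A e^(2x) + B e^(−2x),
with A, B fixed by the endpoint conditions.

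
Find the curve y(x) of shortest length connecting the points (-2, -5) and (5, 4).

Arc-length functional: J[y] = ∫ sqrt(1 + (y')^2) dx.
Lagrangian L = sqrt(1 + (y')^2) has no explicit y dependence, so ∂L/∂y = 0 and the Euler-Lagrange equation gives
    d/dx( y' / sqrt(1 + (y')^2) ) = 0  ⇒  y' / sqrt(1 + (y')^2) = const.
Hence y' is constant, so y(x) is affine.
Fitting the endpoints (-2, -5) and (5, 4):
    slope m = (4 − (-5)) / (5 − (-2)) = 9/7,
    intercept c = (-5) − m·(-2) = -17/7.
Extremal: y(x) = (9/7) x - 17/7.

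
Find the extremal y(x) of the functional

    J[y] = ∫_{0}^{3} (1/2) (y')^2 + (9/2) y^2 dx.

The Lagrangian is L = (1/2) (y')^2 + (9/2) y^2.
Compute ∂L/∂y = 9y, ∂L/∂y' = y'.
The Euler-Lagrange equation d/dx(∂L/∂y') − ∂L/∂y = 0 reduces to
    y'' − 9 y = 0.
Its general solution is
    y(x) = A e^(3x) + B e^(−3x),
with A, B fixed by the endpoint conditions.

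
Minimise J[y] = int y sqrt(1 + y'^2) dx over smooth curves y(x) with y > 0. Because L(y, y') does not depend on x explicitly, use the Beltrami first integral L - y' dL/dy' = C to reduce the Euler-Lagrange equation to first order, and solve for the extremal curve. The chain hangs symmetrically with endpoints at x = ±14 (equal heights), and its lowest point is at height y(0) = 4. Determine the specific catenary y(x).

The Lagrangian L(y, y') = y sqrt(1 + y'^2) has no explicit x dependence, so the Beltrami identity applies:
    L − y' ∂L/∂y' = C.
Compute ∂L/∂y' = y · y' / sqrt(1 + y'^2). Then
    L − y' ∂L/∂y'
    = y sqrt(1 + y'^2) − y · y'^2 / sqrt(1 + y'^2)
    = y (1 + y'^2 − y'^2) / sqrt(1 + y'^2)
    = y / sqrt(1 + y'^2) = C.
Squaring gives y^2 = C^2 (1 + y'^2), i.e.
    y'^2 = y^2 / C^2 − 1.
Separating variables,
    dy / sqrt(y^2 − C^2) = dx / C,
and integrating gives arccosh(y / C) = (x − a)/C, so
    y(x) = C cosh((x − a)/C),
the catenary. The constants C and a are fixed by the two endpoint conditions (and, for the hanging-chain problem, the length constraint selects C).
Now fit the given data. The endpoints x = ±14 are symmetric at equal height, so the catenary is even about its minimum: a = 0 and y(x) = C cosh(x/C). The lowest point is y(0) = C cosh(0) = C, and we are told y(0) = 4, so C = 4. Therefore
    y(x) = 4 cosh(x/4),
and at the endpoints
    y(±14) = 4 cosh(14/4).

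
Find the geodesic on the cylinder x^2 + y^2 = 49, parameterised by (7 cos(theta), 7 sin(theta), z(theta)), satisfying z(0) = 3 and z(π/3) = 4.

Parameterise the cylinder of radius R = 7 as
    r(θ) = (7 cos θ, 7 sin θ, z(θ)).
The arc-length element is
    ds = sqrt(49 + (dz/dθ)^2) dθ,
so the Lagrangian is L = sqrt(49 + z'^2).
L depends on z' only, not on z or θ, so ∂L/∂z = 0 and
    ∂L/∂z' = z' / sqrt(49 + z'^2).
The Euler-Lagrange equation gives
    d/dθ( z' / sqrt(49 + z'^2) ) = 0,
so z' is constant. Integrating once:
    z(θ) = a θ + b,
a helix on the cylinder (a straight line when the cylinder is unrolled). The constants a, b are determined by the endpoint conditions.
With endpoint conditions z(0) = 3 and z(π/3) = 4: from z(0) = b we get b = 3, and a·π/3 + 3 = 4 gives a = 3/π, so
    z(θ) = (3/π) θ + 3.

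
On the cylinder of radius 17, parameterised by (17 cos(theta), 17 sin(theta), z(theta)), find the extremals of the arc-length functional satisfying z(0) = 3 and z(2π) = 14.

Parameterise the cylinder of radius R = 17 as
    r(θ) = (17 cos θ, 17 sin θ, z(θ)).
The arc-length element is
    ds = sqrt(289 + (dz/dθ)^2) dθ,
so the Lagrangian is L = sqrt(289 + z'^2).
L depends on z' only, not on z or θ, so ∂L/∂z = 0 and
    ∂L/∂z' = z' / sqrt(289 + z'^2).
The Euler-Lagrange equation gives
    d/dθ( z' / sqrt(289 + z'^2) ) = 0,
so z' is constant. Integrating once:
    z(θ) = a θ + b,
a helix on the cylinder (a straight line when the cylinder is unrolled). The constants a, b are determined by the endpoint conditions.
With endpoint conditions z(0) = 3 and z(2π) = 14: from z(0) = b we get b = 3, and a·2π + 3 = 14 gives a = 11/(2π), so
    z(θ) = (11/(2π)) θ + 3.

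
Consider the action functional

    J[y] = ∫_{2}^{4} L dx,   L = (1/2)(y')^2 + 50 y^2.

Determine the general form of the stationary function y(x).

The Lagrangian is L = (1/2)(y')^2 + 50 y^2.
∂L/∂y = 100y.
∂L/∂y' = y'.
The Euler-Lagrange equation d/dx(∂L/∂y') − ∂L/∂y = 0 becomes:
    y'' - 100 y = 0
General solution: y(x) = A e^(10x) + B e^(-10x), where A and B are arbitrary constants fixed by the endpoint conditions.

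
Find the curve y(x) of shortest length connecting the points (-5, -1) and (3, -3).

Arc-length functional: J[y] = ∫ sqrt(1 + (y')^2) dx.
Lagrangian L = sqrt(1 + (y')^2) has no explicit y dependence, so ∂L/∂y = 0 and the Euler-Lagrange equation gives
    d/dx( y' / sqrt(1 + (y')^2) ) = 0  ⇒  y' / sqrt(1 + (y')^2) = const.
Hence y' is constant, so y(x) is affine.
Fitting the endpoints (-5, -1) and (3, -3):
    slope m = ((-3) − (-1)) / (3 − (-5)) = -1/4,
    intercept c = (-1) − m·(-5) = -9/4.
Extremal: y(x) = (-1/4) x - 9/4.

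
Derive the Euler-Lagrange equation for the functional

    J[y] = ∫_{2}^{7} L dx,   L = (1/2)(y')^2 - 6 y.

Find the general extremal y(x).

The Lagrangian is L = (1/2)(y')^2 - 6 y.
∂L/∂y = -6.
∂L/∂y' = y'.
The Euler-Lagrange equation d/dx(∂L/∂y') − ∂L/∂y = 0 becomes:
    y'' + 6 = 0
General solution: y(x) = -3 x^2 + A x + B, where A and B are arbitrary constants fixed by the endpoint conditions.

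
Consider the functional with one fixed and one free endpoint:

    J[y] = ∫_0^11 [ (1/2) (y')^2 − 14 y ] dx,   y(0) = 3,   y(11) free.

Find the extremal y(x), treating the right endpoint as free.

The Lagrangian L = (1/2) (y')^2 − 14 y gives
    ∂L/∂y = −14,   ∂L/∂y' = y'.
Euler-Lagrange: d/dx(y') − (−14) = 0, i.e. y'' + 14 = 0, so
    y(x) = −(14/2) x^2 + C1 x + C2.
Fixed left endpoint y(0) = 3 ⇒ C2 = 3.
The right endpoint x = 11 is free, so the natural (transversality) condition is ∂L/∂y' |_{x=11} = 0, i.e. y'(11) = 0.
Compute y'(x) = −14 x + C1, so y'(11) = −154 + C1 = 0 ⇒ C1 = 154.
Therefore the extremal is
    y(x) = −7 x^2 + 154 x + 3.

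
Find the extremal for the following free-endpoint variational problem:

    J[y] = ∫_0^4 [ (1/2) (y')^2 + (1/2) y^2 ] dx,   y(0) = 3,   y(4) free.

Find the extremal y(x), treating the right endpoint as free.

The Lagrangian L = (1/2) (y')^2 + (1/2) y^2 gives
    ∂L/∂y = 1 y,   ∂L/∂y' = y'.
Euler-Lagrange: y'' − y = 0.
With k = 1, the general solution is
    y(x) = A cosh(x) + B sinh(x).
Fixed left endpoint y(0) = 3 ⇒ A = 3.
The right endpoint x = 4 is free, so the natural (transversality) condition is ∂L/∂y' |_{x=4} = 0, i.e. y'(4) = 0.
Compute y'(x) = A k sinh(k x) + B k cosh(k x), so
    y'(4) = A k sinh(k·4) + B k cosh(k·4) = 0
    ⇒ B = −A tanh(k·4) = − 3 tanh(1·4).
Therefore the extremal is
    y(x) = 3 cosh(1 x) − 3 tanh(1·4) sinh(1 x).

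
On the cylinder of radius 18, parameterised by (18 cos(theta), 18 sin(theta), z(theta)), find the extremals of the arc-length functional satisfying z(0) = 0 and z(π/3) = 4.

Parameterise the cylinder of radius R = 18 as
    r(θ) = (18 cos θ, 18 sin θ, z(θ)).
The arc-length element is
    ds = sqrt(324 + (dz/dθ)^2) dθ,
so the Lagrangian is L = sqrt(324 + z'^2).
L depends on z' only, not on z or θ, so ∂L/∂z = 0 and
    ∂L/∂z' = z' / sqrt(324 + z'^2).
The Euler-Lagrange equation gives
    d/dθ( z' / sqrt(324 + z'^2) ) = 0,
so z' is constant. Integrating once:
    z(θ) = a θ + b,
a helix on the cylinder (a straight line when the cylinder is unrolled). The constants a, b are determined by the endpoint conditions.
With endpoint conditions z(0) = 0 and z(π/3) = 4: from z(0) = b we get b = 0, and a·π/3 + 0 = 4 gives a = 12/π, so
    z(θ) = (12/π) θ.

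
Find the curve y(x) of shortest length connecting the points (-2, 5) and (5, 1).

Arc-length functional: J[y] = ∫ sqrt(1 + (y')^2) dx.
Lagrangian L = sqrt(1 + (y')^2) has no explicit y dependence, so ∂L/∂y = 0 and the Euler-Lagrange equation gives
    d/dx( y' / sqrt(1 + (y')^2) ) = 0  ⇒  y' / sqrt(1 + (y')^2) = const.
Hence y' is constant, so y(x) is affine.
Fitting the endpoints (-2, 5) and (5, 1):
    slope m = (1 − 5) / (5 − (-2)) = -4/7,
    intercept c = 5 − m·(-2) = 27/7.
Extremal: y(x) = (-4/7) x + 27/7.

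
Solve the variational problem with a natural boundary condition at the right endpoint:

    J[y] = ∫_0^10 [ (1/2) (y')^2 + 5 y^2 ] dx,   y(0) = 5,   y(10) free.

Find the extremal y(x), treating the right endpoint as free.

The Lagrangian L = (1/2) (y')^2 + 5 y^2 gives
    ∂L/∂y = 10 y,   ∂L/∂y' = y'.
Euler-Lagrange: y'' − 10 y = 0.
With k = sqrt(10), the general solution is
    y(x) = A cosh(sqrt(10) x) + B sinh(sqrt(10) x).
Fixed left endpoint y(0) = 5 ⇒ A = 5.
The right endpoint x = 10 is free, so the natural (transversality) condition is ∂L/∂y' |_{x=10} = 0, i.e. y'(10) = 0.
Compute y'(x) = A k sinh(k x) + B k cosh(k x), so
    y'(10) = A k sinh(k·10) + B k cosh(k·10) = 0
    ⇒ B = −A tanh(k·10) = − 5 tanh(sqrt(10)·10).
Therefore the extremal is
    y(x) = 5 cosh(sqrt(10) x) − 5 tanh(sqrt(10)·10) sinh(sqrt(10) x).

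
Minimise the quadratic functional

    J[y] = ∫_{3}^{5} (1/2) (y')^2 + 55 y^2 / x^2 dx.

The Lagrangian is L = (1/2) (y')^2 + 55 y^2 / x^2.
Compute ∂L/∂y = 110y/x^2, ∂L/∂y' = y'.
The Euler-Lagrange equation d/dx(∂L/∂y') − ∂L/∂y = 0 reduces to
    y'' − 110/x^2 · y = 0  (x > 0).
Its general solution is
    y(x) = A x^11 + B x^(-10),
with A, B fixed by the endpoint conditions.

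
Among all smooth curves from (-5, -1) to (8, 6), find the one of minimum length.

Arc-length functional: J[y] = ∫ sqrt(1 + (y')^2) dx.
Lagrangian L = sqrt(1 + (y')^2) has no explicit y dependence, so ∂L/∂y = 0 and the Euler-Lagrange equation gives
    d/dx( y' / sqrt(1 + (y')^2) ) = 0  ⇒  y' / sqrt(1 + (y')^2) = const.
Hence y' is constant, so y(x) is affine.
Fitting the endpoints (-5, -1) and (8, 6):
    slope m = (6 − (-1)) / (8 − (-5)) = 7/13,
    intercept c = (-1) − m·(-5) = 22/13.
Extremal: y(x) = (7/13) x + 22/13.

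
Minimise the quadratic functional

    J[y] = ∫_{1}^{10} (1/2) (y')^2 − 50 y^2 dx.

The Lagrangian is L = (1/2) (y')^2 − 50 y^2.
Compute ∂L/∂y = -100y, ∂L/∂y' = y'.
The Euler-Lagrange equation d/dx(∂L/∂y') − ∂L/∂y = 0 reduces to
    y'' + 100 y = 0.
Its general solution is
    y(x) = A sin(10x) + B cos(10x),
with A, B fixed by the endpoint conditions.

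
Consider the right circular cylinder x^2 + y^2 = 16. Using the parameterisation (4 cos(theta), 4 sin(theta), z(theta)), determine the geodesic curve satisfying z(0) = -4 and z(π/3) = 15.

Parameterise the cylinder of radius R = 4 as
    r(θ) = (4 cos θ, 4 sin θ, z(θ)).
The arc-length element is
    ds = sqrt(16 + (dz/dθ)^2) dθ,
so the Lagrangian is L = sqrt(16 + z'^2).
L depends on z' only, not on z or θ, so ∂L/∂z = 0 and
    ∂L/∂z' = z' / sqrt(16 + z'^2).
The Euler-Lagrange equation gives
    d/dθ( z' / sqrt(16 + z'^2) ) = 0,
so z' is constant. Integrating once:
    z(θ) = a θ + b,
a helix on the cylinder (a straight line when the cylinder is unrolled). The constants a, b are determined by the endpoint conditions.
With endpoint conditions z(0) = -4 and z(π/3) = 15: from z(0) = b we get b = -4, and a·π/3 + -4 = 15 gives a = 57/π, so
    z(θ) = (57/π) θ − 4.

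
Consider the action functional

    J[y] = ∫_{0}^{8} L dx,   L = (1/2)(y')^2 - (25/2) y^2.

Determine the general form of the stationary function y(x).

The Lagrangian is L = (1/2)(y')^2 - (25/2) y^2.
∂L/∂y = -25y.
∂L/∂y' = y'.
The Euler-Lagrange equation d/dx(∂L/∂y') − ∂L/∂y = 0 becomes:
    y'' + 25 y = 0
General solution: y(x) = A sin(5x) + B cos(5x), where A and B are arbitrary constants fixed by the endpoint conditions.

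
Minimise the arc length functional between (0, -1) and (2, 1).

Arc-length functional: J[y] = ∫ sqrt(1 + (y')^2) dx.
Lagrangian L = sqrt(1 + (y')^2) has no explicit y dependence, so ∂L/∂y = 0 and the Euler-Lagrange equation gives
    d/dx( y' / sqrt(1 + (y')^2) ) = 0  ⇒  y' / sqrt(1 + (y')^2) = const.
Hence y' is constant, so y(x) is affine.
Fitting the endpoints (0, -1) and (2, 1):
    slope m = (1 − (-1)) / (2 − 0) = 1,
    intercept c = (-1) − m·0 = -1.
Extremal: y(x) = x - 1.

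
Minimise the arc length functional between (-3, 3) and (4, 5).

Arc-length functional: J[y] = ∫ sqrt(1 + (y')^2) dx.
Lagrangian L = sqrt(1 + (y')^2) has no explicit y dependence, so ∂L/∂y = 0 and the Euler-Lagrange equation gives
    d/dx( y' / sqrt(1 + (y')^2) ) = 0  ⇒  y' / sqrt(1 + (y')^2) = const.
Hence y' is constant, so y(x) is affine.
Fitting the endpoints (-3, 3) and (4, 5):
    slope m = (5 − 3) / (4 − (-3)) = 2/7,
    intercept c = 3 − m·(-3) = 27/7.
Extremal: y(x) = (2/7) x + 27/7.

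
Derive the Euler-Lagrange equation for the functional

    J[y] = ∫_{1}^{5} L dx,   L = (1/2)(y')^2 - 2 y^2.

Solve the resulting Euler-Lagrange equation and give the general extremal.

The Lagrangian is L = (1/2)(y')^2 - 2 y^2.
∂L/∂y = -4y.
∂L/∂y' = y'.
The Euler-Lagrange equation d/dx(∂L/∂y') − ∂L/∂y = 0 becomes:
    y'' + 4 y = 0
General solution: y(x) = A sin(2x) + B cos(2x), where A and B are arbitrary constants fixed by the endpoint conditions.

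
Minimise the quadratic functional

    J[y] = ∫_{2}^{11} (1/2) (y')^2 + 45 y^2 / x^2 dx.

The Lagrangian is L = (1/2) (y')^2 + 45 y^2 / x^2.
Compute ∂L/∂y = 90y/x^2, ∂L/∂y' = y'.
The Euler-Lagrange equation d/dx(∂L/∂y') − ∂L/∂y = 0 reduces to
    y'' − 90/x^2 · y = 0  (x > 0).
Its general solution is
    y(x) = A x^10 + B x^(-9),
with A, B fixed by the endpoint conditions.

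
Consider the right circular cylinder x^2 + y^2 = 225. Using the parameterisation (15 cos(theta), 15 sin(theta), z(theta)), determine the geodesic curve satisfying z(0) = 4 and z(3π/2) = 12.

Parameterise the cylinder of radius R = 15 as
    r(θ) = (15 cos θ, 15 sin θ, z(θ)).
The arc-length element is
    ds = sqrt(225 + (dz/dθ)^2) dθ,
so the Lagrangian is L = sqrt(225 + z'^2).
L depends on z' only, not on z or θ, so ∂L/∂z = 0 and
    ∂L/∂z' = z' / sqrt(225 + z'^2).
The Euler-Lagrange equation gives
    d/dθ( z' / sqrt(225 + z'^2) ) = 0,
so z' is constant. Integrating once:
    z(θ) = a θ + b,
a helix on the cylinder (a straight line when the cylinder is unrolled). The constants a, b are determined by the endpoint conditions.
With endpoint conditions z(0) = 4 and z(3π/2) = 12: from z(0) = b we get b = 4, and a·3π/2 + 4 = 12 gives a = 16/(3π), so
    z(θ) = (16/(3π)) θ + 4.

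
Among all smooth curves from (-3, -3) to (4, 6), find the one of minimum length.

Arc-length functional: J[y] = ∫ sqrt(1 + (y')^2) dx.
Lagrangian L = sqrt(1 + (y')^2) has no explicit y dependence, so ∂L/∂y = 0 and the Euler-Lagrange equation gives
    d/dx( y' / sqrt(1 + (y')^2) ) = 0  ⇒  y' / sqrt(1 + (y')^2) = const.
Hence y' is constant, so y(x) is affine.
Fitting the endpoints (-3, -3) and (4, 6):
    slope m = (6 − (-3)) / (4 − (-3)) = 9/7,
    intercept c = (-3) − m·(-3) = 6/7.
Extremal: y(x) = (9/7) x + 6/7.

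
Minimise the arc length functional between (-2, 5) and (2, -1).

Arc-length functional: J[y] = ∫ sqrt(1 + (y')^2) dx.
Lagrangian L = sqrt(1 + (y')^2) has no explicit y dependence, so ∂L/∂y = 0 and the Euler-Lagrange equation gives
    d/dx( y' / sqrt(1 + (y')^2) ) = 0  ⇒  y' / sqrt(1 + (y')^2) = const.
Hence y' is constant, so y(x) is affine.
Fitting the endpoints (-2, 5) and (2, -1):
    slope m = ((-1) − 5) / (2 − (-2)) = -3/2,
    intercept c = 5 − m·(-2) = 2.
Extremal: y(x) = (-3/2) x + 2.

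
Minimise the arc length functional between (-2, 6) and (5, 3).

Arc-length functional: J[y] = ∫ sqrt(1 + (y')^2) dx.
Lagrangian L = sqrt(1 + (y')^2) has no explicit y dependence, so ∂L/∂y = 0 and the Euler-Lagrange equation gives
    d/dx( y' / sqrt(1 + (y')^2) ) = 0  ⇒  y' / sqrt(1 + (y')^2) = const.
Hence y' is constant, so y(x) is affine.
Fitting the endpoints (-2, 6) and (5, 3):
    slope m = (3 − 6) / (5 − (-2)) = -3/7,
    intercept c = 6 − m·(-2) = 36/7.
Extremal: y(x) = (-3/7) x + 36/7.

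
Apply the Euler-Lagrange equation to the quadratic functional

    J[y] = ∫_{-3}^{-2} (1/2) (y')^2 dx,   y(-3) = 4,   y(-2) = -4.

The Lagrangian is L = (1/2) (y')^2.
Compute ∂L/∂y = 0, ∂L/∂y' = y'.
The Euler-Lagrange equation d/dx(∂L/∂y') − ∂L/∂y = 0 reduces to
    y'' = 0.
Its general solution is
    y(x) = A x + B,
with A, B fixed by the endpoint conditions.
Applying the endpoint conditions y(-3) = 4 and y(-2) = -4: solve A·-3 + B = 4 and A·-2 + B = -4. Subtracting gives A(-2 − -3) = -4 − 4, so A = -8, and B = 4 − A·-3 = -20. Therefore
    y(x) = -8 x - 20.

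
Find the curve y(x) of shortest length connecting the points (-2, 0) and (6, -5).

Arc-length functional: J[y] = ∫ sqrt(1 + (y')^2) dx.
Lagrangian L = sqrt(1 + (y')^2) has no explicit y dependence, so ∂L/∂y = 0 and the Euler-Lagrange equation gives
    d/dx( y' / sqrt(1 + (y')^2) ) = 0  ⇒  y' / sqrt(1 + (y')^2) = const.
Hence y' is constant, so y(x) is affine.
Fitting the endpoints (-2, 0) and (6, -5):
    slope m = ((-5) − 0) / (6 − (-2)) = -5/8,
    intercept c = 0 − m·(-2) = -5/4.
Extremal: y(x) = (-5/8) x - 5/4.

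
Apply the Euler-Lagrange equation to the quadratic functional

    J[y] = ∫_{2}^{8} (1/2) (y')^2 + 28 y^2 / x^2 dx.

The Lagrangian is L = (1/2) (y')^2 + 28 y^2 / x^2.
Compute ∂L/∂y = 56y/x^2, ∂L/∂y' = y'.
The Euler-Lagrange equation d/dx(∂L/∂y') − ∂L/∂y = 0 reduces to
    y'' − 56/x^2 · y = 0  (x > 0).
Its general solution is
    y(x) = A x^8 + B x^(-7),
with A, B fixed by the endpoint conditions.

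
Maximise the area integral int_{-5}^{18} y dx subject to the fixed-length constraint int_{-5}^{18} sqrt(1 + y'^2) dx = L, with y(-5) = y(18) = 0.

Set up the augmented Lagrangian using a multiplier λ for the length constraint:
    F(y, y') = y − λ sqrt(1 + y'^2).
F has no explicit x dependence, so the Beltrami identity yields a first integral
    F − y' ∂F/∂y' = C.
Compute ∂F/∂y' = −λ y' / sqrt(1 + y'^2). Then
    y − λ sqrt(1 + y'^2) + λ y'^2 / sqrt(1 + y'^2) = C
    ⇒  y − λ / sqrt(1 + y'^2) = C.
Solving for y' and integrating gives
    (x − a)^2 + (y − b)^2 = λ^2,
a circular arc of radius λ. The constants a, b are determined by the endpoint conditions y(-5) = y(18) = 0, and λ is fixed implicitly by the length constraint
    ∫_{-5}^{18} sqrt(1 + y'^2) dx = L.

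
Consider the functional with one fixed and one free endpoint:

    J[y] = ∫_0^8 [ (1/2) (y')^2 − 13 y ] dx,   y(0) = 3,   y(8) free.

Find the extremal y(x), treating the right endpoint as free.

The Lagrangian L = (1/2) (y')^2 − 13 y gives
    ∂L/∂y = −13,   ∂L/∂y' = y'.
Euler-Lagrange: d/dx(y') − (−13) = 0, i.e. y'' + 13 = 0, so
    y(x) = −(13/2) x^2 + C1 x + C2.
Fixed left endpoint y(0) = 3 ⇒ C2 = 3.
The right endpoint x = 8 is free, so the natural (transversality) condition is ∂L/∂y' |_{x=8} = 0, i.e. y'(8) = 0.
Compute y'(x) = −13 x + C1, so y'(8) = −104 + C1 = 0 ⇒ C1 = 104.
Therefore the extremal is
    y(x) = −(13/2) x^2 + 104 x + 3.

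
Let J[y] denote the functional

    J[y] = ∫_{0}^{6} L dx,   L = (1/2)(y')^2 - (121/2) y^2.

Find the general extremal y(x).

The Lagrangian is L = (1/2)(y')^2 - (121/2) y^2.
∂L/∂y = -121y.
∂L/∂y' = y'.
The Euler-Lagrange equation d/dx(∂L/∂y') − ∂L/∂y = 0 becomes:
    y'' + 121 y = 0
General solution: y(x) = A sin(11x) + B cos(11x), where A and B are arbitrary constants fixed by the endpoint conditions.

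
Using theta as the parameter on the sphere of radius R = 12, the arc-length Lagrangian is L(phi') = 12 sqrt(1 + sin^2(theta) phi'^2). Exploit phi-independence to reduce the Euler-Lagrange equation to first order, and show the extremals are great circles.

On the sphere of radius R = 12 with spherical coordinates (θ, φ), the induced metric is
    ds^2 = 144(dθ^2 + sin^2(θ) dφ^2).
Parameterise by θ; the arc-length functional is
    J[φ] = ∫ 12 sqrt(1 + sin^2(θ) (dφ/dθ)^2) dθ,
so L = 12 sqrt(1 + sin^2(θ) φ'^2). Compute
    ∂L/∂φ = 0  (L has no explicit φ dependence),
    ∂L/∂φ' = 12 sin^2(θ) φ' / sqrt(1 + sin^2(θ) φ'^2).
Since ∂L/∂φ = 0, the Euler-Lagrange equation
    d/dθ(∂L/∂φ') − ∂L/∂φ = 0
reduces to d/dθ(∂L/∂φ') = 0, i.e. the momentum conjugate to φ is conserved:
    12 sin^2(θ) φ' / sqrt(1 + sin^2(θ) φ'^2) = C.
The overall factor of 12 is constant, so dividing through gives Clairaut's relation sin^2(θ) φ' / sqrt(1 + sin^2(θ) φ'^2) = C' (with C' = C/12). Solving for φ' and integrating gives the great-circle family
    cot(θ) = A cos(φ − φ_0),
i.e. the intersection of the sphere with a plane through the origin. The two constants A and φ_0 (equivalently C and one phase) are fixed by the two endpoint conditions.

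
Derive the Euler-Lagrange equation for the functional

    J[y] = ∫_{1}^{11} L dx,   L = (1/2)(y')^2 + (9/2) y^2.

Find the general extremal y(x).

The Lagrangian is L = (1/2)(y')^2 + (9/2) y^2.
∂L/∂y = 9y.
∂L/∂y' = y'.
The Euler-Lagrange equation d/dx(∂L/∂y') − ∂L/∂y = 0 becomes:
    y'' - 9 y = 0
General solution: y(x) = A e^(3x) + B e^(-3x), where A and B are arbitrary constants fixed by the endpoint conditions.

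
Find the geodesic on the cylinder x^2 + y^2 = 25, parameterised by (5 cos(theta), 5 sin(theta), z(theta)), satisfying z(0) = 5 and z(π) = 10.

Parameterise the cylinder of radius R = 5 as
    r(θ) = (5 cos θ, 5 sin θ, z(θ)).
The arc-length element is
    ds = sqrt(25 + (dz/dθ)^2) dθ,
so the Lagrangian is L = sqrt(25 + z'^2).
L depends on z' only, not on z or θ, so ∂L/∂z = 0 and
    ∂L/∂z' = z' / sqrt(25 + z'^2).
The Euler-Lagrange equation gives
    d/dθ( z' / sqrt(25 + z'^2) ) = 0,
so z' is constant. Integrating once:
    z(θ) = a θ + b,
a helix on the cylinder (a straight line when the cylinder is unrolled). The constants a, b are determined by the endpoint conditions.
With endpoint conditions z(0) = 5 and z(π) = 10: from z(0) = b we get b = 5, and a·π + 5 = 10 gives a = 5/π, so
    z(θ) = (5/π) θ + 5.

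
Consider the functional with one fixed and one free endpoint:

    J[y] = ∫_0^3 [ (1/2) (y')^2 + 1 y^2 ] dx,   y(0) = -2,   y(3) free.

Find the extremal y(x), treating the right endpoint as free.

The Lagrangian L = (1/2) (y')^2 + 1 y^2 gives
    ∂L/∂y = 2 y,   ∂L/∂y' = y'.
Euler-Lagrange: y'' − 2 y = 0.
With k = sqrt(2), the general solution is
    y(x) = A cosh(sqrt(2) x) + B sinh(sqrt(2) x).
Fixed left endpoint y(0) = -2 ⇒ A = -2.
The right endpoint x = 3 is free, so the natural (transversality) condition is ∂L/∂y' |_{x=3} = 0, i.e. y'(3) = 0.
Compute y'(x) = A k sinh(k x) + B k cosh(k x), so
    y'(3) = A k sinh(k·3) + B k cosh(k·3) = 0
    ⇒ B = −A tanh(k·3) = 2 tanh(sqrt(2)·3).
Therefore the extremal is
    y(x) = −2 cosh(sqrt(2) x) + 2 tanh(sqrt(2)·3) sinh(sqrt(2) x).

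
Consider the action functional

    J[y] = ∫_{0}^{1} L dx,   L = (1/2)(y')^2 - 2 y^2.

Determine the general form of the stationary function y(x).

The Lagrangian is L = (1/2)(y')^2 - 2 y^2.
∂L/∂y = -4y.
∂L/∂y' = y'.
The Euler-Lagrange equation d/dx(∂L/∂y') − ∂L/∂y = 0 becomes:
    y'' + 4 y = 0
General solution: y(x) = A sin(2x) + B cos(2x), where A and B are arbitrary constants fixed by the endpoint conditions.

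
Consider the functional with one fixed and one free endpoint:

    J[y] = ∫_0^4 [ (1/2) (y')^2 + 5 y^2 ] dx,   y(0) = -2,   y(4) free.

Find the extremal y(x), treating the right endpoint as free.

The Lagrangian L = (1/2) (y')^2 + 5 y^2 gives
    ∂L/∂y = 10 y,   ∂L/∂y' = y'.
Euler-Lagrange: y'' − 10 y = 0.
With k = sqrt(10), the general solution is
    y(x) = A cosh(sqrt(10) x) + B sinh(sqrt(10) x).
Fixed left endpoint y(0) = -2 ⇒ A = -2.
The right endpoint x = 4 is free, so the natural (transversality) condition is ∂L/∂y' |_{x=4} = 0, i.e. y'(4) = 0.
Compute y'(x) = A k sinh(k x) + B k cosh(k x), so
    y'(4) = A k sinh(k·4) + B k cosh(k·4) = 0
    ⇒ B = −A tanh(k·4) = 2 tanh(sqrt(10)·4).
Therefore the extremal is
    y(x) = −2 cosh(sqrt(10) x) + 2 tanh(sqrt(10)·4) sinh(sqrt(10) x).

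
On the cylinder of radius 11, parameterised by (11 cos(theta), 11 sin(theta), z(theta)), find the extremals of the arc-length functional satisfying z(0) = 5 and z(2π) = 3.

Parameterise the cylinder of radius R = 11 as
    r(θ) = (11 cos θ, 11 sin θ, z(θ)).
The arc-length element is
    ds = sqrt(121 + (dz/dθ)^2) dθ,
so the Lagrangian is L = sqrt(121 + z'^2).
L depends on z' only, not on z or θ, so ∂L/∂z = 0 and
    ∂L/∂z' = z' / sqrt(121 + z'^2).
The Euler-Lagrange equation gives
    d/dθ( z' / sqrt(121 + z'^2) ) = 0,
so z' is constant. Integrating once:
    z(θ) = a θ + b,
a helix on the cylinder (a straight line when the cylinder is unrolled). The constants a, b are determined by the endpoint conditions.
With endpoint conditions z(0) = 5 and z(2π) = 3: from z(0) = b we get b = 5, and a·2π + 5 = 3 gives a = -1/π, so
    z(θ) = (-1/π) θ + 5.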